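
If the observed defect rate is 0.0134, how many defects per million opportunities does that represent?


DPMO = defect_rate * 1000000 = 0.0134 * 1000000

13400


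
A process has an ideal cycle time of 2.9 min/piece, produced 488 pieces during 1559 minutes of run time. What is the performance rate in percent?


Formula: Performance = (Ideal CT * Total Count) / Run Time * 100
Ideal output time = 2.9 * 488 = 1415.2 min
Performance = 1415.2 / 1559 * 100 = 90.8%

90.8%


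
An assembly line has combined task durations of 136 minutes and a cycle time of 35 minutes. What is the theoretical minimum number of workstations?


Formula: N_min = ceil(Sum of Task Times / Cycle Time)
N_min = ceil(136 min / 35 min) = ceil(3.8857)
N_min = 4 stations

4


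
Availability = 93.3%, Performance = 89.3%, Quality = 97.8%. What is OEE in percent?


Formula: OEE = Availability * Performance * Quality / 10000
A * P = 93.3% * 89.3% / 100 = 83.32%
OEE = 83.32% * 97.8% / 100 = 81.5%

81.5%


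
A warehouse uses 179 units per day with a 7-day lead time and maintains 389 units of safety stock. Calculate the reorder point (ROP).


Formula: ROP = (Daily Demand * Lead Time) + Safety Stock
Demand during lead time = 179 * 7 = 1253 units
ROP = 1253 + 389 = 1642 units

1642 units


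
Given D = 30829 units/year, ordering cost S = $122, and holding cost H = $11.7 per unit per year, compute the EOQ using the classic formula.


Formula: EOQ = sqrt(2 * D * S / H)
Numerator: 2 * 30829 * 122 = 7522276
2DS/H = 7522276 / 11.7 = 642929.6
EOQ = sqrt(642929.6) = 801.8 units

801.8 units


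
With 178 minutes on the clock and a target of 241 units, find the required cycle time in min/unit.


Formula: CT = Available Time / Number of Units
CT = 178 min / 241 units
CT = 0.74 min/unit

0.74 min/unit


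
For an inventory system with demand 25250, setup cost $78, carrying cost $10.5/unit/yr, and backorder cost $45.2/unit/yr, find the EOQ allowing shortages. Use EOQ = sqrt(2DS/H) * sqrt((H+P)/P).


Formula: EOQ* = sqrt(2DS/H) * sqrt((H+P)/P)
Base EOQ = sqrt(2*25250*78/10.5) = 612.49 units
Correction = sqrt((10.5+45.2)/45.2) = 1.11009
EOQ* = 612.49 * 1.11009 = 679.9 units

679.9 units


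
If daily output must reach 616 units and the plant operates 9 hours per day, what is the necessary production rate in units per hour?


Formula: Production Rate = Daily Demand / Available Hours
Rate = 616 units/day / 9 hours/day
Rate = 68.4 units/hour

68.4 units/hour


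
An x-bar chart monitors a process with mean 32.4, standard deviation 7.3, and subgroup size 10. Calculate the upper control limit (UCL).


UCL = 32.4 + 3 * 7.3 / sqrt(10)

39.33


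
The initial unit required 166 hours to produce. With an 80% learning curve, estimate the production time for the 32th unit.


Formula: T_n = T_1 * (learning_rate)^(log2(n)) where learning_rate = rate/100
Doublings = log2(32) = 5
T_n = 166 * 0.8^5
T_n = 166 * 0.3277 = 54.4 hours

54.4 hours


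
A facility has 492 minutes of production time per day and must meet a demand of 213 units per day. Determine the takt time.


Formula: Takt Time = Available Production Time / Customer Demand
Takt = 492 min/day / 213 units/day
Takt = 2.31 min/unit

2.31 min/unit


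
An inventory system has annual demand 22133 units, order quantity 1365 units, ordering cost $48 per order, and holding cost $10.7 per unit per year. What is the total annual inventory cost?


TC = 22133/1365 * 48 + 1365/2 * 10.7

$8081.05


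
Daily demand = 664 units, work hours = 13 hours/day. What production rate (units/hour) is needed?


Formula: Production Rate = Daily Demand / Available Hours
Rate = 664 units/day / 13 hours/day
Rate = 51.1 units/hour

51.1 units/hour


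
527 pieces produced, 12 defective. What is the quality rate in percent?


Formula: Quality Rate = Good Pieces / Total Pieces * 100
Good pieces = 527 - 12 = 515
QR = 515 / 527 * 100 = 97.7%

97.7%


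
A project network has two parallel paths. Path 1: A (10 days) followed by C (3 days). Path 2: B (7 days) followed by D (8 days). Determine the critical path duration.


Path 1 = 10 + 3 = 13 days
Path 2 = 7 + 8 = 15 days
Duration = max(13, 15) = 15 days

15 days


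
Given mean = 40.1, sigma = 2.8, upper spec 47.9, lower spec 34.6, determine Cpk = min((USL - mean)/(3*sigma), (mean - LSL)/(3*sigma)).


Cpu = (47.9 - 40.1) / (3 * 2.8) = 0.93
Cpl = (40.1 - 34.6) / (3 * 2.8) = 0.65
Cpk = min(0.93, 0.65) = 0.65

0.65


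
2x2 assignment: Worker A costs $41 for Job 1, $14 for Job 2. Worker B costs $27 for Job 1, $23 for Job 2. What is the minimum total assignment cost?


Option 1: A->1 + B->2 = $41 + $23 = $64
Option 2: A->2 + B->1 = $14 + $27 = $41
Min cost = min($64, $41) = $41

$41


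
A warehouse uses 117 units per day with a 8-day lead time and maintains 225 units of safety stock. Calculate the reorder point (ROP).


Formula: ROP = (Daily Demand * Lead Time) + Safety Stock
Demand during lead time = 117 * 8 = 936 units
ROP = 936 + 225 = 1161 units

1161 units


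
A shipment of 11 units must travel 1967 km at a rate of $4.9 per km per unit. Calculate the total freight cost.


TC = dist * cost * units = 1967 * 4.9 * 11 = $106021.30

$106021.30


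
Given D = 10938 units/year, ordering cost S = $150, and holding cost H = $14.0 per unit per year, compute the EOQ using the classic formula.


Formula: EOQ = sqrt(2 * D * S / H)
Numerator: 2 * 10938 * 150 = 3281400
2DS/H = 3281400 / 14.0 = 234385.7
EOQ = sqrt(234385.7) = 484.1 units

484.1 units


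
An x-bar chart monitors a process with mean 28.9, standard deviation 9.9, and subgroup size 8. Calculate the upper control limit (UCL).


UCL = 28.9 + 3 * 9.9 / sqrt(8)

39.4


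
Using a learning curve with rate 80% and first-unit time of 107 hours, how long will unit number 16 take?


Formula: T_n = T_1 * (learning_rate)^(log2(n)) where learning_rate = rate/100
Doublings = log2(16) = 4
T_n = 107 * 0.8^4
T_n = 107 * 0.4096 = 43.8 hours

43.8 hours


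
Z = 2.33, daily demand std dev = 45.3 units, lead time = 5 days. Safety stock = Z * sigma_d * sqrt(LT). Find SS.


Formula: SS = z * sigma_d * sqrt(LT)
sqrt(LT) = sqrt(5) = 2.2361
SS = 2.33 * 45.3 * 2.2361
SS = 236.0 units

236.0 units


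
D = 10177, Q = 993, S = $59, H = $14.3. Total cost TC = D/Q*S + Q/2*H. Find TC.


TC = 10177/993 * 59 + 993/2 * 14.3

$7704.63


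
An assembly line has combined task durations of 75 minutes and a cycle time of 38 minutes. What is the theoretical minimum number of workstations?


Formula: N_min = ceil(Sum of Task Times / Cycle Time)
N_min = ceil(75 min / 38 min) = ceil(1.9737)
N_min = 2 stations

2


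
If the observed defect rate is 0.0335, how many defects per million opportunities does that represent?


DPMO = defect_rate * 1000000 = 0.0335 * 1000000

33500


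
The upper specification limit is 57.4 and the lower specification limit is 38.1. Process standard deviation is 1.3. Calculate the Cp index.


Cp = (57.4 - 38.1) / (6 * 1.3)

2.47


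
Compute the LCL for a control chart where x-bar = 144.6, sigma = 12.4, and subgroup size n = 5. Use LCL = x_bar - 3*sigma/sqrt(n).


LCL = 144.6 - 3 * 12.4 / sqrt(5)

127.96


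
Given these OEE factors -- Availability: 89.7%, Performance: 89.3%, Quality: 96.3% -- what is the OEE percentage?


Formula: OEE = Availability * Performance * Quality / 10000
A * P = 89.7% * 89.3% / 100 = 80.1%
OEE = 80.1% * 96.3% / 100 = 77.1%

77.1%


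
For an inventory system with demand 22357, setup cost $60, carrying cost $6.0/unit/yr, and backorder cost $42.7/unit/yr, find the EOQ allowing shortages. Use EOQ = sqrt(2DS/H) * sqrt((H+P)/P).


Formula: EOQ* = sqrt(2DS/H) * sqrt((H+P)/P)
Base EOQ = sqrt(2*22357*60/6.0) = 668.69 units
Correction = sqrt((6.0+42.7)/42.7) = 1.06795
EOQ* = 668.69 * 1.06795 = 714.1 units

714.1 units


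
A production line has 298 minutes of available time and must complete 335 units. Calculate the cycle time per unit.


Formula: CT = Available Time / Number of Units
CT = 298 min / 335 units
CT = 0.89 min/unit

0.89 min/unit


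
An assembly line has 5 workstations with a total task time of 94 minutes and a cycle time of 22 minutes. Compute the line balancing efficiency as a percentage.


Formula: Efficiency = Sum of Task Times / (N_stations * CT) * 100
Total station capacity = 5 stations * 22 min = 110 min
Efficiency = 94 / 110 * 100 = 85.5%

85.5%


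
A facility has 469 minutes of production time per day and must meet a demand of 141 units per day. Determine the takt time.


Formula: Takt Time = Available Production Time / Customer Demand
Takt = 469 min/day / 141 units/day
Takt = 3.33 min/unit

3.33 min/unit


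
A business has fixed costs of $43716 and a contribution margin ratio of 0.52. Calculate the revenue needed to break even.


Formula: BER = Fixed Costs / Contribution Margin Ratio
BER = $43716 / 0.52
BER = $84069.23 (to the nearest cent)

$84069.23


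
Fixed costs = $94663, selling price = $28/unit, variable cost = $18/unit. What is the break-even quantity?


Formula: BEQ = Fixed Costs / (Price - Variable Cost)
Contribution margin = $28 - $18 = $10/unit
BEQ = ceil($94663 / $10/unit) = ceil(9466.3) = 9467 units

9467 units


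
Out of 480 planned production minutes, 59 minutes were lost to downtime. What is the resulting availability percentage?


Formula: Availability = (Planned Time - Downtime) / Planned Time * 100
Uptime = 480 - 59 = 421 min
Availability = 421 / 480 * 100 = 87.7%

87.7%


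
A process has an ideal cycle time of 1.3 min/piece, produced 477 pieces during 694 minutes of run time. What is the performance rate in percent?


Formula: Performance = (Ideal CT * Total Count) / Run Time * 100
Ideal output time = 1.3 * 477 = 620.1 min
Performance = 620.1 / 694 * 100 = 89.4%

89.4%


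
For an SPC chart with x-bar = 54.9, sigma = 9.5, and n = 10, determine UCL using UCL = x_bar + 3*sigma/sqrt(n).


UCL = 54.9 + 3 * 9.5 / sqrt(10)

63.91


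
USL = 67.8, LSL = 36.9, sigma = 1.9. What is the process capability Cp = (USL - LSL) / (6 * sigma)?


Cp = (67.8 - 36.9) / (6 * 1.9)

2.71


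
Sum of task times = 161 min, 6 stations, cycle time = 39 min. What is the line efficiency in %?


Formula: Efficiency = Sum of Task Times / (N_stations * CT) * 100
Total station capacity = 6 stations * 39 min = 234 min
Efficiency = 161 / 234 * 100 = 68.8%

68.8%


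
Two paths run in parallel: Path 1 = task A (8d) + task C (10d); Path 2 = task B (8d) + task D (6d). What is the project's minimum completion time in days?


Path 1 = 8 + 10 = 18 days
Path 2 = 8 + 6 = 14 days
Duration = max(18, 14) = 18 days

18 days


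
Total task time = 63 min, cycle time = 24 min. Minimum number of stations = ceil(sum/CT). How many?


Formula: N_min = ceil(Sum of Task Times / Cycle Time)
N_min = ceil(63 min / 24 min) = ceil(2.625)
N_min = 3 stations

3


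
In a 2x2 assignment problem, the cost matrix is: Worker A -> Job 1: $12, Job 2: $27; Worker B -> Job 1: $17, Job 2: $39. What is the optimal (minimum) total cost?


Option 1: A->1 + B->2 = $12 + $39 = $51
Option 2: A->2 + B->1 = $27 + $17 = $44
Min cost = min($51, $44) = $44

$44


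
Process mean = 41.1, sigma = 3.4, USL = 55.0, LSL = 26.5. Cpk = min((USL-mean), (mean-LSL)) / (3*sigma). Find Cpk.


Cpu = (55.0 - 41.1) / (3 * 3.4) = 1.36
Cpl = (41.1 - 26.5) / (3 * 3.4) = 1.43
Cpk = min(1.36, 1.43) = 1.36

1.36


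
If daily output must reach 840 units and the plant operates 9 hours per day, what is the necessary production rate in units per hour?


Formula: Production Rate = Daily Demand / Available Hours
Rate = 840 units/day / 9 hours/day
Rate = 93.3 units/hour

93.3 units/hour


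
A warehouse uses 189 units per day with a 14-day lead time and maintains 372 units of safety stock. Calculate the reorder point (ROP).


Formula: ROP = (Daily Demand * Lead Time) + Safety Stock
Demand during lead time = 189 * 14 = 2646 units
ROP = 2646 + 372 = 3018 units

3018 units


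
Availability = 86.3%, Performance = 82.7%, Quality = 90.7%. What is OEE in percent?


Formula: OEE = Availability * Performance * Quality / 10000
A * P = 86.3% * 82.7% / 100 = 71.37%
OEE = 71.37% * 90.7% / 100 = 64.7%

64.7%


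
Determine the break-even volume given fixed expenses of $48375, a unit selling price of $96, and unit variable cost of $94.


Formula: BEQ = Fixed Costs / (Price - Variable Cost)
Contribution margin = $96 - $94 = $2/unit
BEQ = ceil($48375 / $2/unit) = ceil(24187.5) = 24188 units

24188 units


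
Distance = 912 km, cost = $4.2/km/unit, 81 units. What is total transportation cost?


TC = dist * cost * units = 912 * 4.2 * 81 = $310262.40

$310262.40


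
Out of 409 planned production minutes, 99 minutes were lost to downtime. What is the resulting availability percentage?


Formula: Availability = (Planned Time - Downtime) / Planned Time * 100
Uptime = 409 - 99 = 310 min
Availability = 310 / 409 * 100 = 75.8%

75.8%


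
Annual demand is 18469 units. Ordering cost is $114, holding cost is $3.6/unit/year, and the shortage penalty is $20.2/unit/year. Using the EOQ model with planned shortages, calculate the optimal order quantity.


Formula: EOQ* = sqrt(2DS/H) * sqrt((H+P)/P)
Base EOQ = sqrt(2*18469*114/3.6) = 1081.53 units
Correction = sqrt((3.6+20.2)/20.2) = 1.08546
EOQ* = 1081.53 * 1.08546 = 1174.0 units

1174.0 units


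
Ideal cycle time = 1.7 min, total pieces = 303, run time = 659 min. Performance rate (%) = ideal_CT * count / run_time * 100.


Formula: Performance = (Ideal CT * Total Count) / Run Time * 100
Ideal output time = 1.7 * 303 = 515.1 min
Performance = 515.1 / 659 * 100 = 78.2%

78.2%


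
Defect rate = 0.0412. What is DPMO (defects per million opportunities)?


DPMO = defect_rate * 1000000 = 0.0412 * 1000000

41200


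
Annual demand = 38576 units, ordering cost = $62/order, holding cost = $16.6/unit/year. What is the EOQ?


Formula: EOQ = sqrt(2 * D * S / H)
Numerator: 2 * 38576 * 62 = 4783424
2DS/H = 4783424 / 16.6 = 288158.1
EOQ = sqrt(288158.1) = 536.8 units

536.8 units


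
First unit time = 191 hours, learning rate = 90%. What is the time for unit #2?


Formula: T_n = T_1 * (learning_rate)^(log2(n)) where learning_rate = rate/100
Doublings = log2(2) = 1
T_n = 191 * 0.9^1
T_n = 191 * 0.9 = 171.9 hours

171.9 hours


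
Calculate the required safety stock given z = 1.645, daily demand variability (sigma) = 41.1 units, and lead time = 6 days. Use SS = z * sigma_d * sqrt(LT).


Formula: SS = z * sigma_d * sqrt(LT)
sqrt(LT) = sqrt(6) = 2.4495
SS = 1.645 * 41.1 * 2.4495
SS = 165.6 units

165.6 units


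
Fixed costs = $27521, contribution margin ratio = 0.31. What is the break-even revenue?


Formula: BER = Fixed Costs / Contribution Margin Ratio
BER = $27521 / 0.31
BER = $88777.42 (to the nearest cent)

$88777.42


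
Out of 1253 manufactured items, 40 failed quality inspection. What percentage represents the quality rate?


Formula: Quality Rate = Good Pieces / Total Pieces * 100
Good pieces = 1253 - 40 = 1213
QR = 1213 / 1253 * 100 = 96.8%

96.8%


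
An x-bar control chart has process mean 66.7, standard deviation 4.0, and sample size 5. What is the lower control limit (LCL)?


LCL = 66.7 - 3 * 4.0 / sqrt(5)

61.33


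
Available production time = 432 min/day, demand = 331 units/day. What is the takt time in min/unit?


Formula: Takt Time = Available Production Time / Customer Demand
Takt = 432 min/day / 331 units/day
Takt = 1.31 min/unit

1.31 min/unit


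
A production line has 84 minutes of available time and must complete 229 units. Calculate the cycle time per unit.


Formula: CT = Available Time / Number of Units
CT = 84 min / 229 units
CT = 0.37 min/unit

0.37 min/unit


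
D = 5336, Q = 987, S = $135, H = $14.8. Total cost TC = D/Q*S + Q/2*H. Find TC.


TC = 5336/987 * 135 + 987/2 * 14.8

$8033.65


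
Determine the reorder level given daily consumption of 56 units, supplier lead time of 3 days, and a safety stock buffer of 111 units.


Formula: ROP = (Daily Demand * Lead Time) + Safety Stock
Demand during lead time = 56 * 3 = 168 units
ROP = 168 + 111 = 279 units

279 units


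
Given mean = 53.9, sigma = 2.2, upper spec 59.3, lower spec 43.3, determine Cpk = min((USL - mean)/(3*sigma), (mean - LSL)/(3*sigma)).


Cpu = (59.3 - 53.9) / (3 * 2.2) = 0.82
Cpl = (53.9 - 43.3) / (3 * 2.2) = 1.61
Cpk = min(0.82, 1.61) = 0.82

0.82


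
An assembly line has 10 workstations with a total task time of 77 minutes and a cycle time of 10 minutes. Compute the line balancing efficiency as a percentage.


Formula: Efficiency = Sum of Task Times / (N_stations * CT) * 100
Total station capacity = 10 stations * 10 min = 100 min
Efficiency = 77 / 100 * 100 = 77.0%

77.0%


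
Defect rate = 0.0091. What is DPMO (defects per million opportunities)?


DPMO = defect_rate * 1000000 = 0.0091 * 1000000

9100


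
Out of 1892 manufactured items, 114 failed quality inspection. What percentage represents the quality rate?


Formula: Quality Rate = Good Pieces / Total Pieces * 100
Good pieces = 1892 - 114 = 1778
QR = 1778 / 1892 * 100 = 94.0%

94.0%


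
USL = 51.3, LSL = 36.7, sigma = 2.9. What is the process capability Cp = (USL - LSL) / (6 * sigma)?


Cp = (51.3 - 36.7) / (6 * 2.9)

0.84


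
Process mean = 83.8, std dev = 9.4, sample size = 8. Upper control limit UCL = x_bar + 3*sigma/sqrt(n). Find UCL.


UCL = 83.8 + 3 * 9.4 / sqrt(8)

93.77


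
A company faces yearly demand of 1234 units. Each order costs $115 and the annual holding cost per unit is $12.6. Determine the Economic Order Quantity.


Formula: EOQ = sqrt(2 * D * S / H)
Numerator: 2 * 1234 * 115 = 283820
2DS/H = 283820 / 12.6 = 22525.4
EOQ = sqrt(22525.4) = 150.1 units

150.1 units


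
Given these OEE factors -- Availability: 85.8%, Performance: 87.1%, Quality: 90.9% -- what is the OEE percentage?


Formula: OEE = Availability * Performance * Quality / 10000
A * P = 85.8% * 87.1% / 100 = 74.73%
OEE = 74.73% * 90.9% / 100 = 67.9%

67.9%


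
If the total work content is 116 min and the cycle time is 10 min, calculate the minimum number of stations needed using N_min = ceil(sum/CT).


Formula: N_min = ceil(Sum of Task Times / Cycle Time)
N_min = ceil(116 min / 10 min) = ceil(11.6)
N_min = 12 stations

12


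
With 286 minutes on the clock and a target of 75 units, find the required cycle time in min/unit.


Formula: CT = Available Time / Number of Units
CT = 286 min / 75 units
CT = 3.81 min/unit

3.81 min/unit


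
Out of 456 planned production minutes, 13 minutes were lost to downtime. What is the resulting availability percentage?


Formula: Availability = (Planned Time - Downtime) / Planned Time * 100
Uptime = 456 - 13 = 443 min
Availability = 443 / 456 * 100 = 97.1%

97.1%


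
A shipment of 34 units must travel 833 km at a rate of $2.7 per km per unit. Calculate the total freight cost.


TC = dist * cost * units = 833 * 2.7 * 34 = $76469.40

$76469.40


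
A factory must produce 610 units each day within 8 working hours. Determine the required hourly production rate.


Formula: Production Rate = Daily Demand / Available Hours
Rate = 610 units/day / 8 hours/day
Rate = 76.3 units/hour

76.3 units/hour


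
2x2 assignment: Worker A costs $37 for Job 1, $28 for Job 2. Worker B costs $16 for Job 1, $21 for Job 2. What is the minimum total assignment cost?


Option 1: A->1 + B->2 = $37 + $21 = $58
Option 2: A->2 + B->1 = $28 + $16 = $44
Min cost = min($58, $44) = $44

$44


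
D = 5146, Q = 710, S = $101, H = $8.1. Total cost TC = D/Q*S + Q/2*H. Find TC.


TC = 5146/710 * 101 + 710/2 * 8.1

$3607.54


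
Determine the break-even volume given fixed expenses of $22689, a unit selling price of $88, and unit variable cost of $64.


Formula: BEQ = Fixed Costs / (Price - Variable Cost)
Contribution margin = $88 - $64 = $24/unit
BEQ = ceil($22689 / $24/unit) = ceil(945.38) = 946 units

946 units


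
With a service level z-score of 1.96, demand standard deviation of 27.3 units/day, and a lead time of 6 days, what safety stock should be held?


Formula: SS = z * sigma_d * sqrt(LT)
sqrt(LT) = sqrt(6) = 2.4495
SS = 1.96 * 27.3 * 2.4495
SS = 131.1 units

131.1 units


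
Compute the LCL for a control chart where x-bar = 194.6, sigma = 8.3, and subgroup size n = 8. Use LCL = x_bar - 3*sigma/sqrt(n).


LCL = 194.6 - 3 * 8.3 / sqrt(8)

185.8


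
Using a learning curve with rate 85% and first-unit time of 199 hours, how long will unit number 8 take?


Formula: T_n = T_1 * (learning_rate)^(log2(n)) where learning_rate = rate/100
Doublings = log2(8) = 3
T_n = 199 * 0.85^3
T_n = 199 * 0.6141 = 122.2 hours

122.2 hours


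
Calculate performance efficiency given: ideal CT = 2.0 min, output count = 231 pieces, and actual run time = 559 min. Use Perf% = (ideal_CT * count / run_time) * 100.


Formula: Performance = (Ideal CT * Total Count) / Run Time * 100
Ideal output time = 2.0 * 231 = 462.0 min
Performance = 462.0 / 559 * 100 = 82.6%

82.6%


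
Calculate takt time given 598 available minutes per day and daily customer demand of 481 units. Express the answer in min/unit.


Formula: Takt Time = Available Production Time / Customer Demand
Takt = 598 min/day / 481 units/day
Takt = 1.24 min/unit

1.24 min/unit


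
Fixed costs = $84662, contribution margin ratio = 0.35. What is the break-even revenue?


Formula: BER = Fixed Costs / Contribution Margin Ratio
BER = $84662 / 0.35
BER = $241891.43 (to the nearest cent)

$241891.43


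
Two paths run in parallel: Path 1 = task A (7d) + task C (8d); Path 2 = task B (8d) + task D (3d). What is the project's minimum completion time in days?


Path 1 = 7 + 8 = 15 days
Path 2 = 8 + 3 = 11 days
Duration = max(15, 11) = 15 days

15 days


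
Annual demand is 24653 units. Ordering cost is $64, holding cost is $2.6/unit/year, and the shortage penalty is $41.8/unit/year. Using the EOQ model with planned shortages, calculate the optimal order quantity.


Formula: EOQ* = sqrt(2DS/H) * sqrt((H+P)/P)
Base EOQ = sqrt(2*24653*64/2.6) = 1101.67 units
Correction = sqrt((2.6+41.8)/41.8) = 1.03063
EOQ* = 1101.67 * 1.03063 = 1135.4 units

1135.4 units


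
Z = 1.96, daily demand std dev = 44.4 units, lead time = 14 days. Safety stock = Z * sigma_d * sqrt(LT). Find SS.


Formula: SS = z * sigma_d * sqrt(LT)
sqrt(LT) = sqrt(14) = 3.7417
SS = 1.96 * 44.4 * 3.7417
SS = 325.6 units

325.6 units


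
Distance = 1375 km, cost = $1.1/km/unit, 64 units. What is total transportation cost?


TC = dist * cost * units = 1375 * 1.1 * 64 = $96800.00

$96800.00


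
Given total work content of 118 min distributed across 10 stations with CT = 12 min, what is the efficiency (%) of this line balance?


Formula: Efficiency = Sum of Task Times / (N_stations * CT) * 100
Total station capacity = 10 stations * 12 min = 120 min
Efficiency = 118 / 120 * 100 = 98.3%

98.3%


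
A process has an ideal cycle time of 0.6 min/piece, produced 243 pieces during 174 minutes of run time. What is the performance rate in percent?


Formula: Performance = (Ideal CT * Total Count) / Run Time * 100
Ideal output time = 0.6 * 243 = 145.8 min
Performance = 145.8 / 174 * 100 = 83.8%

83.8%


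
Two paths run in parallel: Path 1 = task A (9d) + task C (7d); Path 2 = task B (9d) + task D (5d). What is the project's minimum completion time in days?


Path 1 = 9 + 7 = 16 days
Path 2 = 9 + 5 = 14 days
Duration = max(16, 14) = 16 days

16 days


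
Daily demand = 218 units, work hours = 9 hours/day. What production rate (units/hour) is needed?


Formula: Production Rate = Daily Demand / Available Hours
Rate = 218 units/day / 9 hours/day
Rate = 24.2 units/hour

24.2 units/hour


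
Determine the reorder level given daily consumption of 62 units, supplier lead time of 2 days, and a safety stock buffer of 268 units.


Formula: ROP = (Daily Demand * Lead Time) + Safety Stock
Demand during lead time = 62 * 2 = 124 units
ROP = 124 + 268 = 392 units

392 units


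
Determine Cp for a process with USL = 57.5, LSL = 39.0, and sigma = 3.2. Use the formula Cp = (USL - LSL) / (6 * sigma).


Cp = (57.5 - 39.0) / (6 * 3.2)

0.96


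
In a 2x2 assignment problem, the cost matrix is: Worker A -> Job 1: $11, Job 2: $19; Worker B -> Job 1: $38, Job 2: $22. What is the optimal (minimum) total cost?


Option 1: A->1 + B->2 = $11 + $22 = $33
Option 2: A->2 + B->1 = $19 + $38 = $57
Min cost = min($33, $57) = $33

$33


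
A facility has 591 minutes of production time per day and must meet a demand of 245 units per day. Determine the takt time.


Formula: Takt Time = Available Production Time / Customer Demand
Takt = 591 min/day / 245 units/day
Takt = 2.41 min/unit

2.41 min/unit


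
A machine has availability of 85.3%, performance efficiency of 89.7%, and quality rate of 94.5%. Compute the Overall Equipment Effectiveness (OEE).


Formula: OEE = Availability * Performance * Quality / 10000
A * P = 85.3% * 89.7% / 100 = 76.51%
OEE = 76.51% * 94.5% / 100 = 72.3%

72.3%


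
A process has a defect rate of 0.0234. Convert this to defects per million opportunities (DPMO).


DPMO = defect_rate * 1000000 = 0.0234 * 1000000

23400


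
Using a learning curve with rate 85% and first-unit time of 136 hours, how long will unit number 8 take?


Formula: T_n = T_1 * (learning_rate)^(log2(n)) where learning_rate = rate/100
Doublings = log2(8) = 3
T_n = 136 * 0.85^3
T_n = 136 * 0.6141 = 83.5 hours

83.5 hours


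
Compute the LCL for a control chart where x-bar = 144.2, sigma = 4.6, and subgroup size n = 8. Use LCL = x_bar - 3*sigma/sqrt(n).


LCL = 144.2 - 3 * 4.6 / sqrt(8)

139.32


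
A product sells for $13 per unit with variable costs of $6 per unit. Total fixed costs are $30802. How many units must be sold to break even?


Formula: BEQ = Fixed Costs / (Price - Variable Cost)
Contribution margin = $13 - $6 = $7/unit
BEQ = ceil($30802 / $7/unit) = ceil(4400.29) = 4401 units

4401 units


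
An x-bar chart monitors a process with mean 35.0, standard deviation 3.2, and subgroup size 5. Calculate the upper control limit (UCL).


UCL = 35.0 + 3 * 3.2 / sqrt(5)

39.29


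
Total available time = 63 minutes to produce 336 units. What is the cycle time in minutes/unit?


Formula: CT = Available Time / Number of Units
CT = 63 min / 336 units
CT = 0.19 min/unit

0.19 min/unit


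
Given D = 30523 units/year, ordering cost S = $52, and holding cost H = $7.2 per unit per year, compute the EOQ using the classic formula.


Formula: EOQ = sqrt(2 * D * S / H)
Numerator: 2 * 30523 * 52 = 3174392
2DS/H = 3174392 / 7.2 = 440887.8
EOQ = sqrt(440887.8) = 664.0 units

664.0 units


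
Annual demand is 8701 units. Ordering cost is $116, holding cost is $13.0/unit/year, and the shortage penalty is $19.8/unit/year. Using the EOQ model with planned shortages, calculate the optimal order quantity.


Formula: EOQ* = sqrt(2DS/H) * sqrt((H+P)/P)
Base EOQ = sqrt(2*8701*116/13.0) = 394.06 units
Correction = sqrt((13.0+19.8)/19.8) = 1.28708
EOQ* = 394.06 * 1.28708 = 507.2 units

507.2 units


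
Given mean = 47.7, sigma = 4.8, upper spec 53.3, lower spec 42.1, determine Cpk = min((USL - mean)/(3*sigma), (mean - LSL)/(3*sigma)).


Cpu = (53.3 - 47.7) / (3 * 4.8) = 0.39
Cpl = (47.7 - 42.1) / (3 * 4.8) = 0.39
Cpk = min(0.39, 0.39) = 0.39

0.39


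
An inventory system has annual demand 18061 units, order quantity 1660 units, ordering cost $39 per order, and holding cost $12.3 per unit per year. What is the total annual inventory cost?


TC = 18061/1660 * 39 + 1660/2 * 12.3

$10633.32


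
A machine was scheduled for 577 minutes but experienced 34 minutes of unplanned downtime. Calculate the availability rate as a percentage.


Formula: Availability = (Planned Time - Downtime) / Planned Time * 100
Uptime = 577 - 34 = 543 min
Availability = 543 / 577 * 100 = 94.1%

94.1%


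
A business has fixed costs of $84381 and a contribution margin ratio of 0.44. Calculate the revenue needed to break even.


Formula: BER = Fixed Costs / Contribution Margin Ratio
BER = $84381 / 0.44
BER = $191775.00 (to the nearest cent)

$191775.00


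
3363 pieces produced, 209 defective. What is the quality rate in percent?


Formula: Quality Rate = Good Pieces / Total Pieces * 100
Good pieces = 3363 - 209 = 3154
QR = 3154 / 3363 * 100 = 93.8%

93.8%


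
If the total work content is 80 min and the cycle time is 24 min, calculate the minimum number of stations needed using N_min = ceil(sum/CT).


Formula: N_min = ceil(Sum of Task Times / Cycle Time)
N_min = ceil(80 min / 24 min) = ceil(3.3333)
N_min = 4 stations

4


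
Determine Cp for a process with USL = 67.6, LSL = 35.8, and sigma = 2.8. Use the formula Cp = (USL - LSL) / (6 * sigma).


Cp = (67.6 - 35.8) / (6 * 2.8)

1.89


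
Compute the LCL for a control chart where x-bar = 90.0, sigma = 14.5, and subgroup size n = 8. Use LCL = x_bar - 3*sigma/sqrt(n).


LCL = 90.0 - 3 * 14.5 / sqrt(8)

74.62


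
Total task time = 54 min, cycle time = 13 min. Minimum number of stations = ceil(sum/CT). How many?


Formula: N_min = ceil(Sum of Task Times / Cycle Time)
N_min = ceil(54 min / 13 min) = ceil(4.1538)
N_min = 5 stations

5


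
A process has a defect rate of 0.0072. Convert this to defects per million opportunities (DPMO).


DPMO = defect_rate * 1000000 = 0.0072 * 1000000

7200


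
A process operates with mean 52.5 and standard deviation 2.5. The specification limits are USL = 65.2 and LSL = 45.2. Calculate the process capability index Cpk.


Cpu = (65.2 - 52.5) / (3 * 2.5) = 1.69
Cpl = (52.5 - 45.2) / (3 * 2.5) = 0.97
Cpk = min(1.69, 0.97) = 0.97

0.97


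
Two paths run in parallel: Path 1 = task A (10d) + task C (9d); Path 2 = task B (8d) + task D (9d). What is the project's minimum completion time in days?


Path 1 = 10 + 9 = 19 days
Path 2 = 8 + 9 = 17 days
Duration = max(19, 17) = 19 days

19 days


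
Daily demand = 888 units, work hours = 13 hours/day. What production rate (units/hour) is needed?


Formula: Production Rate = Daily Demand / Available Hours
Rate = 888 units/day / 13 hours/day
Rate = 68.3 units/hour

68.3 units/hour


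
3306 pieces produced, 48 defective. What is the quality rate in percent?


Formula: Quality Rate = Good Pieces / Total Pieces * 100
Good pieces = 3306 - 48 = 3258
QR = 3258 / 3306 * 100 = 98.5%

98.5%


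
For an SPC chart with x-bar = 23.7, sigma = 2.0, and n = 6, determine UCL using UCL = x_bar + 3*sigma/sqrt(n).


UCL = 23.7 + 3 * 2.0 / sqrt(6)

26.15


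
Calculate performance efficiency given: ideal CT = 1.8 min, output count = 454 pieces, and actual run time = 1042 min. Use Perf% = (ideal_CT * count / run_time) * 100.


Formula: Performance = (Ideal CT * Total Count) / Run Time * 100
Ideal output time = 1.8 * 454 = 817.2 min
Performance = 817.2 / 1042 * 100 = 78.4%

78.4%


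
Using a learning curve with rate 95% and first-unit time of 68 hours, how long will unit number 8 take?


Formula: T_n = T_1 * (learning_rate)^(log2(n)) where learning_rate = rate/100
Doublings = log2(8) = 3
T_n = 68 * 0.95^3
T_n = 68 * 0.8574 = 58.3 hours

58.3 hours


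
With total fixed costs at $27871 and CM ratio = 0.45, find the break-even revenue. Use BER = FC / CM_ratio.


Formula: BER = Fixed Costs / Contribution Margin Ratio
BER = $27871 / 0.45
BER = $61935.56 (to the nearest cent)

$61935.56


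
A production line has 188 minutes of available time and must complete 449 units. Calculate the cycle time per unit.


Formula: CT = Available Time / Number of Units
CT = 188 min / 449 units
CT = 0.42 min/unit

0.42 min/unit


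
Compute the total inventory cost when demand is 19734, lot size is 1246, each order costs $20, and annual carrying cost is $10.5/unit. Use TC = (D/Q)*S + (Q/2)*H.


TC = 19734/1246 * 20 + 1246/2 * 10.5

$6858.26


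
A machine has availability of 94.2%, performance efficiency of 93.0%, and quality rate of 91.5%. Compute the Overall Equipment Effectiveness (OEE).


Formula: OEE = Availability * Performance * Quality / 10000
A * P = 94.2% * 93.0% / 100 = 87.61%
OEE = 87.61% * 91.5% / 100 = 80.2%

80.2%


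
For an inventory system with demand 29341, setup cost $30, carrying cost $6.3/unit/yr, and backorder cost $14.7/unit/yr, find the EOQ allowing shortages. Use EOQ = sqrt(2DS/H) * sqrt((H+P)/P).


Formula: EOQ* = sqrt(2DS/H) * sqrt((H+P)/P)
Base EOQ = sqrt(2*29341*30/6.3) = 528.62 units
Correction = sqrt((6.3+14.7)/14.7) = 1.19523
EOQ* = 528.62 * 1.19523 = 631.8 units

631.8 units


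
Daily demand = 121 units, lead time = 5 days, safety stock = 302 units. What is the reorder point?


Formula: ROP = (Daily Demand * Lead Time) + Safety Stock
Demand during lead time = 121 * 5 = 605 units
ROP = 605 + 302 = 907 units

907 units


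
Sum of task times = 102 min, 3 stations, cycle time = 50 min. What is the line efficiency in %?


Formula: Efficiency = Sum of Task Times / (N_stations * CT) * 100
Total station capacity = 3 stations * 50 min = 150 min
Efficiency = 102 / 150 * 100 = 68.0%

68.0%


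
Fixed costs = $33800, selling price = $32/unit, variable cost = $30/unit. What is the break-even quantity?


Formula: BEQ = Fixed Costs / (Price - Variable Cost)
Contribution margin = $32 - $30 = $2/unit
BEQ = ceil($33800 / $2/unit) = ceil(16900.0) = 16900 units

16900 units


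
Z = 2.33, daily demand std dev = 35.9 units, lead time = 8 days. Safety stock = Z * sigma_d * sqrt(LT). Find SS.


Formula: SS = z * sigma_d * sqrt(LT)
sqrt(LT) = sqrt(8) = 2.8284
SS = 2.33 * 35.9 * 2.8284
SS = 236.6 units

236.6 units


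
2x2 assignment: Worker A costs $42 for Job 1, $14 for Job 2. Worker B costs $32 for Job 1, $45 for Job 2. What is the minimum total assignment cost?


Option 1: A->1 + B->2 = $42 + $45 = $87
Option 2: A->2 + B->1 = $14 + $32 = $46
Min cost = min($87, $46) = $46

$46


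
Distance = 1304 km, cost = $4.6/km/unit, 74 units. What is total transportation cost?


TC = dist * cost * units = 1304 * 4.6 * 74 = $443881.60

$443881.60


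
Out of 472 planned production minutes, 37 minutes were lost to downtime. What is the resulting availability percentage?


Formula: Availability = (Planned Time - Downtime) / Planned Time * 100
Uptime = 472 - 37 = 435 min
Availability = 435 / 472 * 100 = 92.2%

92.2%


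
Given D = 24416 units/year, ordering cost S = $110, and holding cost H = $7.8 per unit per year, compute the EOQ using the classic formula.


Formula: EOQ = sqrt(2 * D * S / H)
Numerator: 2 * 24416 * 110 = 5371520
2DS/H = 5371520 / 7.8 = 688656.4
EOQ = sqrt(688656.4) = 829.9 units

829.9 units


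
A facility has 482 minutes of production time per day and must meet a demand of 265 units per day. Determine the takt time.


Formula: Takt Time = Available Production Time / Customer Demand
Takt = 482 min/day / 265 units/day
Takt = 1.82 min/unit

1.82 min/unit


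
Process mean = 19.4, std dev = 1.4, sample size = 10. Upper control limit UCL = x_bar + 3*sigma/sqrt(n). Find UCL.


UCL = 19.4 + 3 * 1.4 / sqrt(10)

20.73


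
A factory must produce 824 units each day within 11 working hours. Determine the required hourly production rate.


Formula: Production Rate = Daily Demand / Available Hours
Rate = 824 units/day / 11 hours/day
Rate = 74.9 units/hour

74.9 units/hour


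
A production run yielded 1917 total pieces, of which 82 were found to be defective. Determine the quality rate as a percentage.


Formula: Quality Rate = Good Pieces / Total Pieces * 100
Good pieces = 1917 - 82 = 1835
QR = 1835 / 1917 * 100 = 95.7%

95.7%


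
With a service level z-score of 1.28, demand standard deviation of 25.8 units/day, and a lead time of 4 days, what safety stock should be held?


Formula: SS = z * sigma_d * sqrt(LT)
sqrt(LT) = sqrt(4) = 2.0
SS = 1.28 * 25.8 * 2.0
SS = 66.0 units

66.0 units


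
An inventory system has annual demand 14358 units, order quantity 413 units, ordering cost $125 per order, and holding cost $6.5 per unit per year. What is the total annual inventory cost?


TC = 14358/413 * 125 + 413/2 * 6.5

$5687.89


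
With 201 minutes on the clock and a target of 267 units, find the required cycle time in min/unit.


Formula: CT = Available Time / Number of Units
CT = 201 min / 267 units
CT = 0.75 min/unit

0.75 min/unit


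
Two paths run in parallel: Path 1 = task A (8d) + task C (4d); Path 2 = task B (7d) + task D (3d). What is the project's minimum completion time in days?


Path 1 = 8 + 4 = 12 days
Path 2 = 7 + 3 = 10 days
Duration = max(12, 10) = 12 days

12 days


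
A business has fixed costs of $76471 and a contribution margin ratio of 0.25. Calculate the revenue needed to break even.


Formula: BER = Fixed Costs / Contribution Margin Ratio
BER = $76471 / 0.25
BER = $305884.00 (to the nearest cent)

$305884.00


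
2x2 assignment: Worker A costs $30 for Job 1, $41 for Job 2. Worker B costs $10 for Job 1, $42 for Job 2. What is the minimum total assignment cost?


Option 1: A->1 + B->2 = $30 + $42 = $72
Option 2: A->2 + B->1 = $41 + $10 = $51
Min cost = min($72, $51) = $51

$51


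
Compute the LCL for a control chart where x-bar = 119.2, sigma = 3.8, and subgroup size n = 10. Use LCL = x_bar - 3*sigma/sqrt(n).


LCL = 119.2 - 3 * 3.8 / sqrt(10)

115.6


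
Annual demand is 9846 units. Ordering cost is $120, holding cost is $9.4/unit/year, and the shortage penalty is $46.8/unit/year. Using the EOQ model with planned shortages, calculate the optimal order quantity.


Formula: EOQ* = sqrt(2DS/H) * sqrt((H+P)/P)
Base EOQ = sqrt(2*9846*120/9.4) = 501.39 units
Correction = sqrt((9.4+46.8)/46.8) = 1.09584
EOQ* = 501.39 * 1.09584 = 549.4 units

549.4 units


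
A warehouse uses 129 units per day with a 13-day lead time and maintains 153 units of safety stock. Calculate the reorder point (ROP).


Formula: ROP = (Daily Demand * Lead Time) + Safety Stock
Demand during lead time = 129 * 13 = 1677 units
ROP = 1677 + 153 = 1830 units

1830 units


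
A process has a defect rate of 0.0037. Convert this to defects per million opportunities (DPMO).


DPMO = defect_rate * 1000000 = 0.0037 * 1000000

3700


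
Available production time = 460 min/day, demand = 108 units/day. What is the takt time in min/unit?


Formula: Takt Time = Available Production Time / Customer Demand
Takt = 460 min/day / 108 units/day
Takt = 4.26 min/unit

4.26 min/unit


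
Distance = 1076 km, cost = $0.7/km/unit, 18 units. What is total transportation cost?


TC = dist * cost * units = 1076 * 0.7 * 18 = $13557.60

$13557.60


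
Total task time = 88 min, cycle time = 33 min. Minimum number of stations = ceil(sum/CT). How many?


Formula: N_min = ceil(Sum of Task Times / Cycle Time)
N_min = ceil(88 min / 33 min) = ceil(2.6667)
N_min = 3 stations

3


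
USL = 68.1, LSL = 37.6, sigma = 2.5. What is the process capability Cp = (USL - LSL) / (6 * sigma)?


Cp = (68.1 - 37.6) / (6 * 2.5)

2.03


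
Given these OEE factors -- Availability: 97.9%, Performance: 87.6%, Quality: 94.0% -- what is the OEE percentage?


Formula: OEE = Availability * Performance * Quality / 10000
A * P = 97.9% * 87.6% / 100 = 85.76%
OEE = 85.76% * 94.0% / 100 = 80.6%

80.6%


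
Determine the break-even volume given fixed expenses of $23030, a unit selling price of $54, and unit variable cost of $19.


Formula: BEQ = Fixed Costs / (Price - Variable Cost)
Contribution margin = $54 - $19 = $35/unit
BEQ = ceil($23030 / $35/unit) = ceil(658.0) = 658 units

658 units


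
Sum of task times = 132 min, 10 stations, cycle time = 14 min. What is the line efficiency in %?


Formula: Efficiency = Sum of Task Times / (N_stations * CT) * 100
Total station capacity = 10 stations * 14 min = 140 min
Efficiency = 132 / 140 * 100 = 94.3%

94.3%
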